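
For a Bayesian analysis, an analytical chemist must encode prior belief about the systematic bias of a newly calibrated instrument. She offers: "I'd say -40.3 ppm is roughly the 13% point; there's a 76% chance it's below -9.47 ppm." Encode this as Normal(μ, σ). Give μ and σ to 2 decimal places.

The p-quantile of Normal(μ,σ) is μ + z_p·σ, with z_{0.13} = -1.126 and z_{0.76} = 0.7063.
Eliminate σ: μ = (z₂·x₁ − z₁·x₂)/(z₂ − z₁) = (0.7063·-40.3 − (-1.126)·-9.47)/1.833 = -21.35.
Then σ = (x₂ − x₁)/(z₂ − z₁) = (-9.47 − -40.3)/1.833 = 16.82.

μ = -21.35, σ = 16.82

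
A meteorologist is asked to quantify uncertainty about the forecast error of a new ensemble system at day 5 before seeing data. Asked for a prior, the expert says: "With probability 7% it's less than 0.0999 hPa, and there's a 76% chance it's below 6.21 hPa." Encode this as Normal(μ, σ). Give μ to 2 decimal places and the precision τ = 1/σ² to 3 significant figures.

μ = 4.23, τ = 0.128

The p-quantile of Normal(μ,σ) is μ + z_p·σ, with z_{0.07} = -1.476 and z_{0.76} = 0.7063.
Eliminate σ: μ = (z₂·x₁ − z₁·x₂)/(z₂ − z₁) = (0.7063·0.0999 − (-1.476)·6.21)/2.182 = 4.23.
Then σ = (x₂ − x₁)/(z₂ − z₁) = (6.21 − 0.0999)/2.182 = 2.80.
Precision τ = 1/σ² = 1/2.8² = 0.128.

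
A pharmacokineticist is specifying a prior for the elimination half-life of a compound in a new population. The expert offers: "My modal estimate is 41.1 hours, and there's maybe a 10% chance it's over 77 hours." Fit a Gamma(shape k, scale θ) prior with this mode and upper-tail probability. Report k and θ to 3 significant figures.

Gamma(k,θ) with k>1 has mode (k−1)θ, so θ = 41.1/(k−1).
Need P(X < 77) = 0.9 with θ tied to k this way. Start at k = 2, θ = 41.1: P(X<77) ≈ 0.559.
Too low — raise k to concentrate. Iterating converges to k ≈ 5.85.
Then θ = 41.1/(5.85−1) ≈ 8.48.

k ≈ 5.85, θ ≈ 8.48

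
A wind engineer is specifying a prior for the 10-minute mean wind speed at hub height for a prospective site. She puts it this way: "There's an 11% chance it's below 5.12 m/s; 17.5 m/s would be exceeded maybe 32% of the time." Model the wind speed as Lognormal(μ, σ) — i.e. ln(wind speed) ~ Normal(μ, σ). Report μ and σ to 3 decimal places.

μ ≈ 2.523, σ ≈ 0.725

If T ~ Lognormal(μ,σ) then ln T ~ Normal(μ,σ), so the p-quantile of ln T is μ + z_p·σ.
ln(5.12) = 1.633 and ln(17.5) = 2.862; z_{0.11} = -1.227, z_{0.68} = 0.4677.
σ = (2.862 − 1.633)/(0.4677 − (-1.227)) = 0.725.
μ = 1.633 − (-1.227)·0.725 = 2.523.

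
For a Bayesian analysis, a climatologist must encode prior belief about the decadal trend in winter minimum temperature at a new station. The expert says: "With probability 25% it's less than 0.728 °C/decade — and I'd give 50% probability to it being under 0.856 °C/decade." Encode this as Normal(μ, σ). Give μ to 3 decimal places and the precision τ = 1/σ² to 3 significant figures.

μ = 0.856, τ = 27.8

For Normal(μ,σ), the p-quantile is μ + z_p·σ. Here z_{0.25} = -0.6745, z_{0.5} = 0.
So 0.728 = μ − 0.6745σ and 0.856 = μ + 0σ.
Subtracting: σ = (0.856 − 0.728)/(0 − (-0.6745)) = 0.190.
Then μ = 0.728 − (-0.6745)·0.190 = 0.856.
Precision τ = 1/σ² = 1/0.1898² = 27.8.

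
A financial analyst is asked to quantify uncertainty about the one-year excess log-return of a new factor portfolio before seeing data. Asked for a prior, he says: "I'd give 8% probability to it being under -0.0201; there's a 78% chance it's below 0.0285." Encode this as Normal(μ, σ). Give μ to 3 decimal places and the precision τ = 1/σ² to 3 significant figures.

μ = 0.011, τ = 2010

For Normal(μ,σ), the p-quantile is μ + z_p·σ. Here z_{0.08} = -1.405, z_{0.78} = 0.7722.
So -0.0201 = μ − 1.405σ and 0.0285 = μ + 0.7722σ.
Subtracting: σ = (0.0285 − -0.0201)/(0.7722 − (-1.405)) = 0.022.
Then μ = -0.0201 − (-1.405)·0.022 = 0.011.
Precision τ = 1/σ² = 1/0.02232² = 2010.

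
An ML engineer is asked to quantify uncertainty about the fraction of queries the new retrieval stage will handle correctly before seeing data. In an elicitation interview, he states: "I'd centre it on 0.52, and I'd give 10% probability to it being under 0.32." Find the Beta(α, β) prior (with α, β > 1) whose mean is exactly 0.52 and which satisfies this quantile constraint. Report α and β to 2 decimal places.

With mean 0.52 fixed, write α = 0.52s, β = 0.48s where s = α+β.
Need P(θ < 0.32) = 0.1 under Beta(0.52s, 0.48s). Normal approximation: (q−m)/√(m(1−m)/s) ≈ z_{0.1} = -1.28, so s ≈ 0.52·0.48·(-1.28)²/(0.32−0.52)² = 10.2.
At s = 10.2: P(θ<0.32) ≈ 0.097. Adjusting to match 0.1 gives s ≈ 9.98.
So α = 0.52·9.98 ≈ 5.19, β = 0.48·9.98 ≈ 4.79.

α ≈ 5.19, β ≈ 4.79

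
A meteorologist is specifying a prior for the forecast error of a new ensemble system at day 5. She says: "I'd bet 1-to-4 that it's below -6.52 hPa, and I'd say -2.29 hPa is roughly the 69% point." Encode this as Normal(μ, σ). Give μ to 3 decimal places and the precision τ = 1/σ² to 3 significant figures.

For Normal(μ,σ), the p-quantile is μ + z_p·σ. Here z_{0.2} = -0.8416, z_{0.69} = 0.4959.
So -6.52 = μ − 0.8416σ and -2.29 = μ + 0.4959σ.
Subtracting: σ = (-2.29 − -6.52)/(0.4959 − (-0.8416)) = 3.163.
Then μ = -6.52 − (-0.8416)·3.163 = -3.858.
Precision τ = 1/σ² = 1/3.163² = 0.1.

μ = -3.858, τ = 0.1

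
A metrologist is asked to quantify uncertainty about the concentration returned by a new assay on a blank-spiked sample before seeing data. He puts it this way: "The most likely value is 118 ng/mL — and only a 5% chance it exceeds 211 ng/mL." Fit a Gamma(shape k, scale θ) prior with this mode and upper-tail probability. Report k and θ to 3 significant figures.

k ≈ 9.25, θ ≈ 14.3

Gamma(k,θ) with k>1 has mode (k−1)θ, so θ = 118/(k−1).
Need P(X < 211) = 0.95 with θ tied to k this way. Start at k = 2, θ = 118: P(X<211) ≈ 0.534.
Too low — raise k to concentrate. Iterating converges to k ≈ 9.25.
Then θ = 118/(9.25−1) ≈ 14.3.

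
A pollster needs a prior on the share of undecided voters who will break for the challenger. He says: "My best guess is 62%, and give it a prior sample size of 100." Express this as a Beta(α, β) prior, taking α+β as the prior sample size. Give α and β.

α = 62, β = 38

Under the effective-sample-size interpretation, Beta(α, β) has prior mean α/(α+β) and prior sample size α+β.
So α+β = 100 and α/(α+β) = 0.62, giving α = 0.62·100 = 62 and β = 100 − 62 = 38.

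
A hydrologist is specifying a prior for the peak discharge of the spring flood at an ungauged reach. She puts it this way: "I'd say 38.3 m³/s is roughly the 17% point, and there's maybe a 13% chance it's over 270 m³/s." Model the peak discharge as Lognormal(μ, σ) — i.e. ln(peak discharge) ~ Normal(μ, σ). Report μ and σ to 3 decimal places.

If T ~ Lognormal(μ,σ) then ln T ~ Normal(μ,σ), so the p-quantile of ln T is μ + z_p·σ.
ln(38.3) = 3.645 and ln(270) = 5.598; z_{0.17} = -0.9542, z_{0.87} = 1.126.
σ = (5.598 − 3.645)/(1.126 − (-0.9542)) = 0.939.
μ = 3.645 − (-0.9542)·0.939 = 4.541.

μ ≈ 4.541, σ ≈ 0.939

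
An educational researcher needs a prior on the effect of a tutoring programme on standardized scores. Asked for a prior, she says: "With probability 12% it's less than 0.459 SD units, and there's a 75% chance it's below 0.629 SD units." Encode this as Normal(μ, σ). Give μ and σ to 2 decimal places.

μ = 0.57, σ = 0.09

The p-quantile of Normal(μ,σ) is μ + z_p·σ, with z_{0.12} = -1.175 and z_{0.75} = 0.6745.
Eliminate σ: μ = (z₂·x₁ − z₁·x₂)/(z₂ − z₁) = (0.6745·0.459 − (-1.175)·0.629)/1.849 = 0.57.
Then σ = (x₂ − x₁)/(z₂ − z₁) = (0.629 − 0.459)/1.849 = 0.09.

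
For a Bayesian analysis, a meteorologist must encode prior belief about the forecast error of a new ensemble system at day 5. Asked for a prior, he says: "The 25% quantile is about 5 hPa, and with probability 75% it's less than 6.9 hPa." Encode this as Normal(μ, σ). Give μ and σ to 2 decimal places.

μ = 5.95, σ = 1.41

The p-quantile of Normal(μ,σ) is μ + z_p·σ, with z_{0.25} = -0.6745 and z_{0.75} = 0.6745.
Eliminate σ: μ = (z₂·x₁ − z₁·x₂)/(z₂ − z₁) = (0.6745·5 − (-0.6745)·6.9)/1.349 = 5.95.
Then σ = (x₂ − x₁)/(z₂ − z₁) = (6.9 − 5)/1.349 = 1.41.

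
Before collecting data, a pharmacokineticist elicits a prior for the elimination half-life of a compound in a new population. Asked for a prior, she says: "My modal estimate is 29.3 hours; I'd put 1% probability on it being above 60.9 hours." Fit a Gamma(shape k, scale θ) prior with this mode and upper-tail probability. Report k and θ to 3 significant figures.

Gamma(k,θ) with k>1 has mode (k−1)θ, so θ = 29.3/(k−1).
Need P(X < 60.9) = 0.99 with θ tied to k this way. Start at k = 2, θ = 29.3: P(X<60.9) ≈ 0.615.
Too low — raise k to concentrate. Iterating converges to k ≈ 10.1.
Then θ = 29.3/(10.1−1) ≈ 3.22.

k ≈ 10.1, θ ≈ 3.22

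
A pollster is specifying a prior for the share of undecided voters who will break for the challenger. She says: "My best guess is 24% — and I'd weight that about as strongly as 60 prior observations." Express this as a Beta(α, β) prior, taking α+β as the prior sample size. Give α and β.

Under the effective-sample-size interpretation, Beta(α, β) has prior mean α/(α+β) and prior sample size α+β.
So α+β = 60 and α/(α+β) = 0.24, giving α = 0.24·60 = 14.4 and β = 60 − 14.4 = 45.6.

α = 14.4, β = 45.6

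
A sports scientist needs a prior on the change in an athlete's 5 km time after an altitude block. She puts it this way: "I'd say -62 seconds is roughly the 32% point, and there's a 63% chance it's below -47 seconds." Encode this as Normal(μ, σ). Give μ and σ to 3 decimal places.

μ = -53.226, σ = 18.761

The p-quantile of Normal(μ,σ) is μ + z_p·σ, with z_{0.32} = -0.4677 and z_{0.63} = 0.3319.
Eliminate σ: μ = (z₂·x₁ − z₁·x₂)/(z₂ − z₁) = (0.3319·-62 − (-0.4677)·-47)/0.7996 = -53.226.
Then σ = (x₂ − x₁)/(z₂ − z₁) = (-47 − -62)/0.7996 = 18.761.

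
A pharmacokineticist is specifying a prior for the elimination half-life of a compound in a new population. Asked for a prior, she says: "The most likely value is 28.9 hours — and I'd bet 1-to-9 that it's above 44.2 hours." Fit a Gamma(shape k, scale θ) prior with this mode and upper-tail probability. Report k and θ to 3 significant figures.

Gamma(k,θ) with k>1 has mode (k−1)θ, so θ = 28.9/(k−1).
Need P(X < 44.2) = 0.9 with θ tied to k this way. Start at k = 2, θ = 28.9: P(X<44.2) ≈ 0.452.
Too low — raise k to concentrate. Iterating converges to k ≈ 11.3.
Then θ = 28.9/(11.3−1) ≈ 2.8.

k ≈ 11.3, θ ≈ 2.8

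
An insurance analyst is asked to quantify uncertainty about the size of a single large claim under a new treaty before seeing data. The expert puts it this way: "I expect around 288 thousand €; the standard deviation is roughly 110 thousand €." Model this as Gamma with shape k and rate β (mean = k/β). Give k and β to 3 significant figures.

k ≈ 6.85, β ≈ 0.0238

For Gamma(k, rate β): mean = k/β, variance = k/β², so CV = 1/√k.
CV = SD/mean = 110/288 = 0.3819, hence k = 1/CV² = 6.85.
Then β = k/mean = 6.85/288 = 0.0238.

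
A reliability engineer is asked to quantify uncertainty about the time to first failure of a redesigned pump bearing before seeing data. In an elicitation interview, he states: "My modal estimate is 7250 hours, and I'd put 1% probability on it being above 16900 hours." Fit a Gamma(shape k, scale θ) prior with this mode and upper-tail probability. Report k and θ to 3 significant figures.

k ≈ 7.65, θ ≈ 1090

Gamma(k,θ) with k>1 has mode (k−1)θ, so θ = 7250/(k−1).
Need P(X < 16900) = 0.99 with θ tied to k this way. Start at k = 2, θ = 7250: P(X<16900) ≈ 0.676.
Too low — raise k to concentrate. Iterating converges to k ≈ 7.65.
Then θ = 7250/(7.65−1) ≈ 1090.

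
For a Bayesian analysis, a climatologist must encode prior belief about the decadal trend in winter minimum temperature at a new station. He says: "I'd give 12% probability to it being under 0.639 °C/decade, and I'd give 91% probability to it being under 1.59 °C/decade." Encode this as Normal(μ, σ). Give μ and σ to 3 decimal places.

The p-quantile of Normal(μ,σ) is μ + z_p·σ, with z_{0.12} = -1.175 and z_{0.91} = 1.341.
Eliminate σ: μ = (z₂·x₁ − z₁·x₂)/(z₂ − z₁) = (1.341·0.639 − (-1.175)·1.59)/2.516 = 1.083.
Then σ = (x₂ − x₁)/(z₂ − z₁) = (1.59 − 0.639)/2.516 = 0.378.

μ = 1.083, σ = 0.378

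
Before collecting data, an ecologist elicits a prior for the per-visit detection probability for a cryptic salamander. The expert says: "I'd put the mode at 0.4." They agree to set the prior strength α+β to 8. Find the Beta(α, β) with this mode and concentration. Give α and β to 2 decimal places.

For α,β > 1 the Beta mode is (α−1)/(α+β−2). With α+β = 8, the mode is (α−1)/6.
Set (α−1)/6 = 0.4 → α = 1 + 0.4·6 = 3.40.
β = 8 − α = 4.60.

α = 3.40, β = 4.60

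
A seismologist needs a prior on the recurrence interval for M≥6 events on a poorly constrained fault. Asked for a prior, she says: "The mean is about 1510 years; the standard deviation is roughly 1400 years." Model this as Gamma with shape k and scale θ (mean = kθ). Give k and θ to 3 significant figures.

For Gamma(k, scale θ): mean = kθ, variance = kθ², so CV = 1/√k.
CV = SD/mean = 1400/1510 = 0.9272, hence k = 1/CV² = 1.16.
Then θ = mean/k = 1510/1.16 = 1300.

k ≈ 1.16, θ ≈ 1300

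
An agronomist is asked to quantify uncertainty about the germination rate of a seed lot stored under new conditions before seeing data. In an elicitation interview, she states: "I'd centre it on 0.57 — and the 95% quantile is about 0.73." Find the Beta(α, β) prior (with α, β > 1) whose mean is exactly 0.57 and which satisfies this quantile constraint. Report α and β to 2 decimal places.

α ≈ 13.64, β ≈ 10.29

With mean 0.57 fixed, write α = 0.57s, β = 0.43s where s = α+β.
Need P(θ < 0.73) = 0.95 under Beta(0.57s, 0.43s). Normal approximation: (q−m)/√(m(1−m)/s) ≈ z_{0.95} = 1.64, so s ≈ 0.57·0.43·(1.64)²/(0.73−0.57)² = 25.9.
At s = 25.9: P(θ<0.73) ≈ 0.957. Adjusting to match 0.95 gives s ≈ 23.93.
So α = 0.57·23.93 ≈ 13.64, β = 0.43·23.93 ≈ 10.29.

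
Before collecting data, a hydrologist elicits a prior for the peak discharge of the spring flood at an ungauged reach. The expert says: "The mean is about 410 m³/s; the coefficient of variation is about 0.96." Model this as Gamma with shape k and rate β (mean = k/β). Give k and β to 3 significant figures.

For Gamma(k, rate β): mean = k/β, variance = k/β², so CV = 1/√k.
CV = 0.96, hence k = 1/CV² = 1.09.
Then β = k/mean = 1.09/410 = 0.00265.

k ≈ 1.09, β ≈ 0.00265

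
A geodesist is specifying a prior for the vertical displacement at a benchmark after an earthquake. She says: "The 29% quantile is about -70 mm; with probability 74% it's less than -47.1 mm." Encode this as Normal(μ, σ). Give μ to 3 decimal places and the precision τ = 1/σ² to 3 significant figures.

The p-quantile of Normal(μ,σ) is μ + z_p·σ, with z_{0.29} = -0.5534 and z_{0.74} = 0.6433.
Eliminate σ: μ = (z₂·x₁ − z₁·x₂)/(z₂ − z₁) = (0.6433·-70 − (-0.5534)·-47.1)/1.197 = -59.411.
Then σ = (x₂ − x₁)/(z₂ − z₁) = (-47.1 − -70)/1.197 = 19.135.
Precision τ = 1/σ² = 1/19.14² = 0.00273.

μ = -59.411, τ = 0.00273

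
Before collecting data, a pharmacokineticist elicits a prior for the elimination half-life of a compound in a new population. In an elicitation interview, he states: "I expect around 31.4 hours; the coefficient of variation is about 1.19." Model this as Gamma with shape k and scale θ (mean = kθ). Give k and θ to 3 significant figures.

For Gamma(k, scale θ): mean = kθ, variance = kθ², so CV = 1/√k.
CV = 1.19, hence k = 1/CV² = 0.706.
Then θ = mean/k = 31.4/0.706 = 44.5.

k ≈ 0.706, θ ≈ 44.5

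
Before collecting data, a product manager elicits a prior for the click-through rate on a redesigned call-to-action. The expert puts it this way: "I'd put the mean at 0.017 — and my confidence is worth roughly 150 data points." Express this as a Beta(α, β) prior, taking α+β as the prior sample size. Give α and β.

Under the effective-sample-size interpretation, Beta(α, β) has prior mean α/(α+β) and prior sample size α+β.
So α+β = 150 and α/(α+β) = 0.017, giving α = 0.017·150 = 2.55 and β = 150 − 2.55 = 147.45.

α = 2.55, β = 147.45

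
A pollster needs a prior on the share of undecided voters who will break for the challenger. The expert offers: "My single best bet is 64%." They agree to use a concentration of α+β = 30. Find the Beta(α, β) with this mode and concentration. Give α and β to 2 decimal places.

α = 18.92, β = 11.08

For α,β > 1 the Beta mode is (α−1)/(α+β−2). With α+β = 30, the mode is (α−1)/28.
Set (α−1)/28 = 0.64 → α = 1 + 0.64·28 = 18.92.
β = 30 − α = 11.08.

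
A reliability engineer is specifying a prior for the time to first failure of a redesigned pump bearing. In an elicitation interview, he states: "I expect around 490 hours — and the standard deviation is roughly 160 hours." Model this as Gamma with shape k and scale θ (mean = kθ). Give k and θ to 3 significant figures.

For Gamma(k, scale θ): mean = kθ, variance = kθ², so CV = 1/√k.
CV = SD/mean = 160/490 = 0.3265, hence k = 1/CV² = 9.38.
Then θ = mean/k = 490/9.38 = 52.2.

k ≈ 9.38, θ ≈ 52.2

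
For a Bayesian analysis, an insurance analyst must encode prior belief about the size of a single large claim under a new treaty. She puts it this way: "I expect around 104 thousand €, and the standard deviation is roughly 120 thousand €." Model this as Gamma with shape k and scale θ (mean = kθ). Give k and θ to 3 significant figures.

k ≈ 0.751, θ ≈ 138

For Gamma(k, scale θ): mean = kθ, variance = kθ², so CV = 1/√k.
CV = SD/mean = 120/104 = 1.154, hence k = 1/CV² = 0.751.
Then θ = mean/k = 104/0.751 = 138.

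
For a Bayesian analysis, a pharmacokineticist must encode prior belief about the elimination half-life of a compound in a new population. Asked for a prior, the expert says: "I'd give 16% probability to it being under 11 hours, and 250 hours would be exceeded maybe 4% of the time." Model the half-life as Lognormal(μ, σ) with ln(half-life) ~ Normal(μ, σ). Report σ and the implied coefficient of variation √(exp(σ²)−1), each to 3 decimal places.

σ ≈ 1.138, CV ≈ 1.628

If T ~ Lognormal(μ,σ) then ln T ~ Normal(μ,σ), so the p-quantile of ln T is μ + z_p·σ.
ln(11) = 2.398 and ln(250) = 5.521; z_{0.16} = -0.9945, z_{0.96} = 1.751.
σ = (5.521 − 2.398)/(1.751 − (-0.9945)) = 1.138.
μ = 2.398 − (-0.9945)·1.138 = 3.529.
CV = √(exp(σ²)−1) = √(exp(1.2947)−1) = 1.628.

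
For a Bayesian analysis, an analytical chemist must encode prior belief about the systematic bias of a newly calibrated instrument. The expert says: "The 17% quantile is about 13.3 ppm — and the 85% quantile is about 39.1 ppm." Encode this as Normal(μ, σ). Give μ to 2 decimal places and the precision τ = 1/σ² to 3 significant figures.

μ = 25.67, τ = 0.00595

The p-quantile of Normal(μ,σ) is μ + z_p·σ, with z_{0.17} = -0.9542 and z_{0.85} = 1.036.
Eliminate σ: μ = (z₂·x₁ − z₁·x₂)/(z₂ − z₁) = (1.036·13.3 − (-0.9542)·39.1)/1.991 = 25.67.
Then σ = (x₂ − x₁)/(z₂ − z₁) = (39.1 − 13.3)/1.991 = 12.96.
Precision τ = 1/σ² = 1/12.96² = 0.00595.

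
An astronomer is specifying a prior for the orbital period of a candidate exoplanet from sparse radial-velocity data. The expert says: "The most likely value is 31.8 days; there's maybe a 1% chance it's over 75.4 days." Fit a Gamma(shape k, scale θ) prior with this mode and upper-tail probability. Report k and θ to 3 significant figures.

k ≈ 7.37, θ ≈ 4.99

Gamma(k,θ) with k>1 has mode (k−1)θ, so θ = 31.8/(k−1).
Need P(X < 75.4) = 0.99 with θ tied to k this way. Start at k = 2, θ = 31.8: P(X<75.4) ≈ 0.685.
Too low — raise k to concentrate. Iterating converges to k ≈ 7.37.
Then θ = 31.8/(7.37−1) ≈ 4.99.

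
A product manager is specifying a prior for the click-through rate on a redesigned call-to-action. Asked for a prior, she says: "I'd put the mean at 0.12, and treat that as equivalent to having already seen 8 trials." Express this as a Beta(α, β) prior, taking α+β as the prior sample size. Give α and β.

α = 0.96, β = 7.04

Under the effective-sample-size interpretation, Beta(α, β) has prior mean α/(α+β) and prior sample size α+β.
So α+β = 8 and α/(α+β) = 0.12, giving α = 0.12·8 = 0.96 and β = 8 − 0.96 = 7.04.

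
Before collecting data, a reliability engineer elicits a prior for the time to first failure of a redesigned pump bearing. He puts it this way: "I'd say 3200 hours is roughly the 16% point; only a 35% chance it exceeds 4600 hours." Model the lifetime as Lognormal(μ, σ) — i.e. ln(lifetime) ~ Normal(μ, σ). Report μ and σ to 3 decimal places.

μ ≈ 8.332, σ ≈ 0.263

If T ~ Lognormal(μ,σ) then ln T ~ Normal(μ,σ), so the p-quantile of ln T is μ + z_p·σ.
ln(3200) = 8.071 and ln(4600) = 8.434; z_{0.16} = -0.9945, z_{0.65} = 0.3853.
σ = (8.434 − 8.071)/(0.3853 − (-0.9945)) = 0.263.
μ = 8.071 − (-0.9945)·0.263 = 8.332.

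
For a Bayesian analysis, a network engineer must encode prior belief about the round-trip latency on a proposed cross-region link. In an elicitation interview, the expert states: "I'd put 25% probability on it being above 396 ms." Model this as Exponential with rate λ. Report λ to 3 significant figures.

λ ≈ 0.0035

P(T > 396.0) = e^(−λ·396.0) = 0.25, so λ = −ln(0.25)/396.0 = 0.0035.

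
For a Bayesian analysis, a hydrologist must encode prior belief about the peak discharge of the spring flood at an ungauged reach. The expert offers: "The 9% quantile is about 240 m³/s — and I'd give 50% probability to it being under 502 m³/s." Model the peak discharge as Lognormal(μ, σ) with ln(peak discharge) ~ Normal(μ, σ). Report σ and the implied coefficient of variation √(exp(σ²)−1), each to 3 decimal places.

If T ~ Lognormal(μ,σ) then ln T ~ Normal(μ,σ), so the p-quantile of ln T is μ + z_p·σ.
ln(240) = 5.481 and ln(502) = 6.219; z_{0.09} = -1.341, z_{0.5} = 0.
σ = (6.219 − 5.481)/(0 − (-1.341)) = 0.550.
μ = 5.481 − (-1.341)·0.550 = 6.219.
CV = √(exp(σ²)−1) = √(exp(0.3029)−1) = 0.595.

σ ≈ 0.550, CV ≈ 0.595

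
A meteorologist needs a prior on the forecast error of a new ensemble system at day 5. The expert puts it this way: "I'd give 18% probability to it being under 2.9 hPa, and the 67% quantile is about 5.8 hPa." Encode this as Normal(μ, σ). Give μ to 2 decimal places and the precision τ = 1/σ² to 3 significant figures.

μ = 4.86, τ = 0.218

For Normal(μ,σ), the p-quantile is μ + z_p·σ. Here z_{0.18} = -0.9154, z_{0.67} = 0.4399.
So 2.9 = μ − 0.9154σ and 5.8 = μ + 0.4399σ.
Subtracting: σ = (5.8 − 2.9)/(0.4399 − (-0.9154)) = 2.14.
Then μ = 2.9 − (-0.9154)·2.14 = 4.86.
Precision τ = 1/σ² = 1/2.14² = 0.218.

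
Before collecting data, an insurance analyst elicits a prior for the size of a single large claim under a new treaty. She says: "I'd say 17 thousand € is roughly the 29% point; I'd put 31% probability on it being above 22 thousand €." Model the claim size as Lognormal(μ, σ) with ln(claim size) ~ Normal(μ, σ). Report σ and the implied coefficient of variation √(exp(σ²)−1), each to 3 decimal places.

If T ~ Lognormal(μ,σ) then ln T ~ Normal(μ,σ), so the p-quantile of ln T is μ + z_p·σ.
ln(17) = 2.833 and ln(22) = 3.091; z_{0.29} = -0.5534, z_{0.69} = 0.4959.
σ = (3.091 − 2.833)/(0.4959 − (-0.5534)) = 0.246.
μ = 2.833 − (-0.5534)·0.246 = 2.969.
CV = √(exp(σ²)−1) = √(exp(0.0604)−1) = 0.249.

σ ≈ 0.246, CV ≈ 0.249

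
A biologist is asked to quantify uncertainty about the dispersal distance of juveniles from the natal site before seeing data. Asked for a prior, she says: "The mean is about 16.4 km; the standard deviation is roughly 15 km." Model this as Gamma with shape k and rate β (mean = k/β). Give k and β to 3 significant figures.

k ≈ 1.2, β ≈ 0.0729

For Gamma(k, rate β): mean = k/β, variance = k/β², so CV = 1/√k.
CV = SD/mean = 15/16.4 = 0.9146, hence k = 1/CV² = 1.2.
Then β = k/mean = 1.2/16.4 = 0.0729.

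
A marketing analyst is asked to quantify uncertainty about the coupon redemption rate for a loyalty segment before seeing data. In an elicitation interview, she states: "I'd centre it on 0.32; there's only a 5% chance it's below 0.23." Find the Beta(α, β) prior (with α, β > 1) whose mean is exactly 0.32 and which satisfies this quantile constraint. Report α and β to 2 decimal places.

α ≈ 21.42, β ≈ 45.52

With mean 0.32 fixed, write α = 0.32s, β = 0.68s where s = α+β.
Need P(θ < 0.23) = 0.05 under Beta(0.32s, 0.68s). Normal approximation: (q−m)/√(m(1−m)/s) ≈ z_{0.05} = -1.64, so s ≈ 0.32·0.68·(-1.64)²/(0.23−0.32)² = 72.7.
At s = 72.7: P(θ<0.23) ≈ 0.043. Adjusting to match 0.05 gives s ≈ 66.94.
So α = 0.32·66.94 ≈ 21.42, β = 0.68·66.94 ≈ 45.52.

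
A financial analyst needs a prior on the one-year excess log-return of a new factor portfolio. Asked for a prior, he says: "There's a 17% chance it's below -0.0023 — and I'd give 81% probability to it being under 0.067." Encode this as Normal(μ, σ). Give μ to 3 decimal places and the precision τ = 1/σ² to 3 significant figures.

The p-quantile of Normal(μ,σ) is μ + z_p·σ, with z_{0.17} = -0.9542 and z_{0.81} = 0.8779.
Eliminate σ: μ = (z₂·x₁ − z₁·x₂)/(z₂ − z₁) = (0.8779·-0.0023 − (-0.9542)·0.067)/1.832 = 0.034.
Then σ = (x₂ − x₁)/(z₂ − z₁) = (0.067 − -0.0023)/1.832 = 0.038.
Precision τ = 1/σ² = 1/0.03783² = 699.

μ = 0.034, τ = 699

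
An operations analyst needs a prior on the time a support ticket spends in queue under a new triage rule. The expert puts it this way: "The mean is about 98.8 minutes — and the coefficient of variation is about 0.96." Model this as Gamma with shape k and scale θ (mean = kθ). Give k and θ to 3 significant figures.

For Gamma(k, scale θ): mean = kθ, variance = kθ², so CV = 1/√k.
CV = 0.96, hence k = 1/CV² = 1.09.
Then θ = mean/k = 98.8/1.09 = 91.1.

k ≈ 1.09, θ ≈ 91.1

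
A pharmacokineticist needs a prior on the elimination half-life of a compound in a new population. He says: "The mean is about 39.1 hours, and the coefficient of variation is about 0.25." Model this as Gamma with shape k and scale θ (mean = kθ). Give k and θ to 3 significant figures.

k ≈ 16, θ ≈ 2.44

For Gamma(k, scale θ): mean = kθ, variance = kθ², so CV = 1/√k.
CV = 0.25, hence k = 1/CV² = 16.
Then θ = mean/k = 39.1/16 = 2.44.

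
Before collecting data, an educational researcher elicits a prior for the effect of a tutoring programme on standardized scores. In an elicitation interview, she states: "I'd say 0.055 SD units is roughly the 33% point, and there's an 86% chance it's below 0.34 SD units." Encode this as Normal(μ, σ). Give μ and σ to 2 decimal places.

For Normal(μ,σ), the p-quantile is μ + z_p·σ. Here z_{0.33} = -0.4399, z_{0.86} = 1.08.
So 0.055 = μ − 0.4399σ and 0.34 = μ + 1.08σ.
Subtracting: σ = (0.34 − 0.055)/(1.08 − (-0.4399)) = 0.19.
Then μ = 0.055 − (-0.4399)·0.19 = 0.14.

μ = 0.14, σ = 0.19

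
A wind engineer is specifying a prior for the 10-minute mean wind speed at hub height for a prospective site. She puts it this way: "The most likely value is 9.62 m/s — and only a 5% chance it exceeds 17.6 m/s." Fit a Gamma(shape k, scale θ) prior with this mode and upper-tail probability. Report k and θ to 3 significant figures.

k ≈ 8.63, θ ≈ 1.26

Gamma(k,θ) with k>1 has mode (k−1)θ, so θ = 9.62/(k−1).
Need P(X < 17.6) = 0.95 with θ tied to k this way. Start at k = 2, θ = 9.62: P(X<17.6) ≈ 0.546.
Too low — raise k to concentrate. Iterating converges to k ≈ 8.63.
Then θ = 9.62/(8.63−1) ≈ 1.26.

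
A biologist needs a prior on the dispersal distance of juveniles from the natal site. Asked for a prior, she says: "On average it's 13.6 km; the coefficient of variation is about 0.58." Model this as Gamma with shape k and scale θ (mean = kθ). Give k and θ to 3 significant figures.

k ≈ 2.97, θ ≈ 4.58

For Gamma(k, scale θ): mean = kθ, variance = kθ², so CV = 1/√k.
CV = 0.58, hence k = 1/CV² = 2.97.
Then θ = mean/k = 13.6/2.97 = 4.58.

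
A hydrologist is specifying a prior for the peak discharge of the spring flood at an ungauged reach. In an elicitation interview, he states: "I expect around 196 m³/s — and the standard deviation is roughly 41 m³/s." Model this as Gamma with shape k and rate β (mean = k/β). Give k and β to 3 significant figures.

k ≈ 22.9, β ≈ 0.117

For Gamma(k, rate β): mean = k/β, variance = k/β², so CV = 1/√k.
CV = SD/mean = 41/196 = 0.2092, hence k = 1/CV² = 22.9.
Then β = k/mean = 22.9/196 = 0.117.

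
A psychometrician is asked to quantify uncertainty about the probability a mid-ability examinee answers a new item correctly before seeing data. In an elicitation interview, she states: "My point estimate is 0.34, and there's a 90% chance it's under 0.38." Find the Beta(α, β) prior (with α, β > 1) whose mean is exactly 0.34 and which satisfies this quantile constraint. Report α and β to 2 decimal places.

With mean 0.34 fixed, write α = 0.34s, β = 0.66s where s = α+β.
Need P(θ < 0.38) = 0.9 under Beta(0.34s, 0.66s). Normal approximation: (q−m)/√(m(1−m)/s) ≈ z_{0.9} = 1.28, so s ≈ 0.34·0.66·(1.28)²/(0.38−0.34)² = 230.3.
At s = 230.3: P(θ<0.38) ≈ 0.899. Adjusting to match 0.9 gives s ≈ 233.32.
So α = 0.34·233.32 ≈ 79.33, β = 0.66·233.32 ≈ 153.99.

α ≈ 79.33, β ≈ 153.99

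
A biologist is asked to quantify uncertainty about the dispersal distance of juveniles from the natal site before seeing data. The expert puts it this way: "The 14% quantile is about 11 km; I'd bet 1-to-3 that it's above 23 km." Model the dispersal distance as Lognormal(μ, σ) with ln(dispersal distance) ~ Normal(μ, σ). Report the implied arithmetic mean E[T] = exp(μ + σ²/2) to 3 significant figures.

E[T] ≈ 18.9 km

If T ~ Lognormal(μ,σ) then ln T ~ Normal(μ,σ), so the p-quantile of ln T is μ + z_p·σ.
ln(11) = 2.398 and ln(23) = 3.135; z_{0.14} = -1.08, z_{0.75} = 0.6745.
σ = (3.135 − 2.398)/(0.6745 − (-1.08)) = 0.420.
μ = 2.398 − (-1.08)·0.420 = 2.852.
E[T] = exp(μ + σ²/2) = exp(2.852 + 0.0883) = 18.9 km.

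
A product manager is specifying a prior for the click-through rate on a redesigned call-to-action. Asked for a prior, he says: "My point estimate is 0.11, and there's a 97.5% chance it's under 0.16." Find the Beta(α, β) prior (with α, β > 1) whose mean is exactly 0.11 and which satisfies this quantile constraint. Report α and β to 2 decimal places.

α ≈ 19.42, β ≈ 157.15

With mean 0.11 fixed, write α = 0.11s, β = 0.89s where s = α+β.
Need P(θ < 0.16) = 0.975 under Beta(0.11s, 0.89s). Normal approximation: (q−m)/√(m(1−m)/s) ≈ z_{0.975} = 1.96, so s ≈ 0.11·0.89·(1.96)²/(0.16−0.11)² = 150.4.
At s = 150.4: P(θ<0.16) ≈ 0.965. Adjusting to match 0.975 gives s ≈ 176.57.
So α = 0.11·176.57 ≈ 19.42, β = 0.89·176.57 ≈ 157.15.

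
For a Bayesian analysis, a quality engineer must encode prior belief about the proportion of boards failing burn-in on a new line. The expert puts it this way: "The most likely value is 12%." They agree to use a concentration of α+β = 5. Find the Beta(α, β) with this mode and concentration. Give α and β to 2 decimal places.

For α,β > 1 the Beta mode is (α−1)/(α+β−2). With α+β = 5, the mode is (α−1)/3.
Set (α−1)/3 = 0.12 → α = 1 + 0.12·3 = 1.36.
β = 5 − α = 3.64.

α = 1.36, β = 3.64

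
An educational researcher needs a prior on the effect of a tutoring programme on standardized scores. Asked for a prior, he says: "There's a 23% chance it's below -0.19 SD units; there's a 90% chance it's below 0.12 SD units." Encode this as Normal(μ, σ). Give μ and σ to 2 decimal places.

μ = -0.08, σ = 0.15

For Normal(μ,σ), the p-quantile is μ + z_p·σ. Here z_{0.23} = -0.7388, z_{0.9} = 1.282.
So -0.19 = μ − 0.7388σ and 0.12 = μ + 1.282σ.
Subtracting: σ = (0.12 − -0.19)/(1.282 − (-0.7388)) = 0.15.
Then μ = -0.19 − (-0.7388)·0.15 = -0.08.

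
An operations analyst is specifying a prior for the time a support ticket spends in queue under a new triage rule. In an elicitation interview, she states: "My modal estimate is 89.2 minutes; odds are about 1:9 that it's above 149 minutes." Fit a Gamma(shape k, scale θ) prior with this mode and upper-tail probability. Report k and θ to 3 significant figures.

k ≈ 8.18, θ ≈ 12.4

Gamma(k,θ) with k>1 has mode (k−1)θ, so θ = 89.2/(k−1).
Need P(X < 149) = 0.9 with θ tied to k this way. Start at k = 2, θ = 89.2: P(X<149) ≈ 0.498.
Too low — raise k to concentrate. Iterating converges to k ≈ 8.18.
Then θ = 89.2/(8.18−1) ≈ 12.4.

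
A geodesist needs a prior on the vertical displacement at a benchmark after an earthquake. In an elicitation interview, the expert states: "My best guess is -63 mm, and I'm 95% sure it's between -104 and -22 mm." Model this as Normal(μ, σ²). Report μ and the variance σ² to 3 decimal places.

A symmetric 95% interval runs μ ± z·σ with z = 1.96.
Half-width = 41, so σ = 41/1.96 = 20.9188 and σ² = 437.594.
μ is the stated best guess, -63.000.

μ = -63.000, σ² = 437.594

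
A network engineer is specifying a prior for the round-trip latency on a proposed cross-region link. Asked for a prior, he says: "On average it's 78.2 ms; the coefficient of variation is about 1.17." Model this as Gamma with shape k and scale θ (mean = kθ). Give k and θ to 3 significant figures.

For Gamma(k, scale θ): mean = kθ, variance = kθ², so CV = 1/√k.
CV = 1.17, hence k = 1/CV² = 0.731.
Then θ = mean/k = 78.2/0.731 = 107.

k ≈ 0.731, θ ≈ 107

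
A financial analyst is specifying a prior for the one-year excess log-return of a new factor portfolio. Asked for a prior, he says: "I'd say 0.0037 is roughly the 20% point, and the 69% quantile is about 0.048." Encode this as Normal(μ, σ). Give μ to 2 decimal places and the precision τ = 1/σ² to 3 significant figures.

The p-quantile of Normal(μ,σ) is μ + z_p·σ, with z_{0.2} = -0.8416 and z_{0.69} = 0.4959.
Eliminate σ: μ = (z₂·x₁ − z₁·x₂)/(z₂ − z₁) = (0.4959·0.0037 − (-0.8416)·0.048)/1.337 = 0.03.
Then σ = (x₂ − x₁)/(z₂ − z₁) = (0.048 − 0.0037)/1.337 = 0.03.
Precision τ = 1/σ² = 1/0.03312² = 912.

μ = 0.03, τ = 912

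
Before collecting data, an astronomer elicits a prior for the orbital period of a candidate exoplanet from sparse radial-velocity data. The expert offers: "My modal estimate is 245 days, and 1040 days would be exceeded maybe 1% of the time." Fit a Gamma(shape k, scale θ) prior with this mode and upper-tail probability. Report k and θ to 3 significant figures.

k ≈ 2.97, θ ≈ 125

Gamma(k,θ) with k>1 has mode (k−1)θ, so θ = 245/(k−1).
Need P(X < 1040) = 0.99 with θ tied to k this way. Start at k = 2, θ = 245: P(X<1040) ≈ 0.925.
Too low — raise k to concentrate. Iterating converges to k ≈ 2.97.
Then θ = 245/(2.97−1) ≈ 125.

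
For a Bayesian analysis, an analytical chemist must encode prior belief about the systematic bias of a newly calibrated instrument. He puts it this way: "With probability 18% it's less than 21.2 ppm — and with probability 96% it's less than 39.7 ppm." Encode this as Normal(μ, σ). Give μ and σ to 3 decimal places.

The p-quantile of Normal(μ,σ) is μ + z_p·σ, with z_{0.18} = -0.9154 and z_{0.96} = 1.751.
Eliminate σ: μ = (z₂·x₁ − z₁·x₂)/(z₂ − z₁) = (1.751·21.2 − (-0.9154)·39.7)/2.666 = 27.552.
Then σ = (x₂ − x₁)/(z₂ − z₁) = (39.7 − 21.2)/2.666 = 6.939.

μ = 27.552, σ = 6.939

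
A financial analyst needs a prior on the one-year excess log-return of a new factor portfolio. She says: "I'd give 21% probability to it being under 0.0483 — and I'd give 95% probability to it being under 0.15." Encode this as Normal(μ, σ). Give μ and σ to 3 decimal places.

For Normal(μ,σ), the p-quantile is μ + z_p·σ. Here z_{0.21} = -0.8064, z_{0.95} = 1.645.
So 0.0483 = μ − 0.8064σ and 0.15 = μ + 1.645σ.
Subtracting: σ = (0.15 − 0.0483)/(1.645 − (-0.8064)) = 0.041.
Then μ = 0.0483 − (-0.8064)·0.041 = 0.082.

μ = 0.082, σ = 0.041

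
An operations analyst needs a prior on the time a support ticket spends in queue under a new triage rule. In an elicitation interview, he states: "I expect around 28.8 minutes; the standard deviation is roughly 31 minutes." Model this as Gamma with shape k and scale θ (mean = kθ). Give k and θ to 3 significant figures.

k ≈ 0.863, θ ≈ 33.4

For Gamma(k, scale θ): mean = kθ, variance = kθ², so CV = 1/√k.
CV = SD/mean = 31/28.8 = 1.076, hence k = 1/CV² = 0.863.
Then θ = mean/k = 28.8/0.863 = 33.4.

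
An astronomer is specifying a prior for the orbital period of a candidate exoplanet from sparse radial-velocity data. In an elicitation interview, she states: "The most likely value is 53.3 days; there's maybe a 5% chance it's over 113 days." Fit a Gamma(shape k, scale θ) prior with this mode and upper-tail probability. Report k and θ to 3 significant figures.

k ≈ 5.89, θ ≈ 10.9

Gamma(k,θ) with k>1 has mode (k−1)θ, so θ = 53.3/(k−1).
Need P(X < 113) = 0.95 with θ tied to k this way. Start at k = 2, θ = 53.3: P(X<113) ≈ 0.626.
Too low — raise k to concentrate. Iterating converges to k ≈ 5.89.
Then θ = 53.3/(5.89−1) ≈ 10.9.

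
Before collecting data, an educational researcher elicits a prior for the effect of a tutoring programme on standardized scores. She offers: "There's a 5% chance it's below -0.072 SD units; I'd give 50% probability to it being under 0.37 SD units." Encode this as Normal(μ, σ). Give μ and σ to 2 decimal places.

μ = 0.37, σ = 0.27

For Normal(μ,σ), the p-quantile is μ + z_p·σ. Here z_{0.05} = -1.645, z_{0.5} = 0.
So -0.072 = μ − 1.645σ and 0.37 = μ + 0σ.
Subtracting: σ = (0.37 − -0.072)/(0 − (-1.645)) = 0.27.
Then μ = -0.072 − (-1.645)·0.27 = 0.37.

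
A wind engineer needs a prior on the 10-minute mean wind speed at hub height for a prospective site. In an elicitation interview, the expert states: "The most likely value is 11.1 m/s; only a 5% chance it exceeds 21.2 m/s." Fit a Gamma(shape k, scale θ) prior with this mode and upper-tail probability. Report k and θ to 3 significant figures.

k ≈ 7.64, θ ≈ 1.67

Gamma(k,θ) with k>1 has mode (k−1)θ, so θ = 11.1/(k−1).
Need P(X < 21.2) = 0.95 with θ tied to k this way. Start at k = 2, θ = 11.1: P(X<21.2) ≈ 0.569.
Too low — raise k to concentrate. Iterating converges to k ≈ 7.64.
Then θ = 11.1/(7.64−1) ≈ 1.67.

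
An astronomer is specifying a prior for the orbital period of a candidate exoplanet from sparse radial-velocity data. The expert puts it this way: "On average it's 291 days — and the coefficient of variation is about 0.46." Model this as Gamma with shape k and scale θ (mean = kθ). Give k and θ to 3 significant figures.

For Gamma(k, scale θ): mean = kθ, variance = kθ², so CV = 1/√k.
CV = 0.46, hence k = 1/CV² = 4.73.
Then θ = mean/k = 291/4.73 = 61.6.

k ≈ 4.73, θ ≈ 61.6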